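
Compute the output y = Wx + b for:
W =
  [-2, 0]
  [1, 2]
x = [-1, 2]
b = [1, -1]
y = [3, 2]

Wx = [-2×-1 + 0×2, 1×-1 + 2×2]
   = [2, 3]
y = Wx + b = [2 + 1, 3 + -1] = [3, 2]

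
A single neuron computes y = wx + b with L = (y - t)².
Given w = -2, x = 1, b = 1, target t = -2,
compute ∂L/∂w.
∂L/∂w = 2

y = wx + b = (-2)(1) + 1 = -1
∂L/∂y = 2(y - t) = 2(-1 - -2) = 2
∂y/∂w = x = 1
∂L/∂w = ∂L/∂y · ∂y/∂w = 2 × 1 = 2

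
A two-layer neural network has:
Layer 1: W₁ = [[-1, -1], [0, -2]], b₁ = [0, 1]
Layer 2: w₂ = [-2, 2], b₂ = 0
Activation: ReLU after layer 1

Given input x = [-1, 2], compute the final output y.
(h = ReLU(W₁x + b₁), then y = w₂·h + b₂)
y = 0

Layer 1 pre-activation: z₁ = [-1, -3]
After ReLU: h = [0, 0]
Layer 2 output: y = -2×0 + 2×0 + 0 = 0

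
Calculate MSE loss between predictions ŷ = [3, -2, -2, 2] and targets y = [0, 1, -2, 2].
MSE = 4.5

MSE = (1/4)((3-0)² + (-2-1)² + (-2--2)² + (2-2)²) = (1/4)(9 + 9 + 0 + 0) = 4.5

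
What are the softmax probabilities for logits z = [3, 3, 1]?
p = [0.4683, 0.4683, 0.0634]

exp(z) = [20.09, 20.09, 2.718]
Sum = 42.89
p = [0.4683, 0.4683, 0.0634]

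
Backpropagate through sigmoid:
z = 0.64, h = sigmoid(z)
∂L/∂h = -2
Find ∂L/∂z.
∂L/∂z = -0.4521

σ(0.64) = 0.6548
σ'(0.64) = σ(0.64)(1 - σ(0.64)) = 0.6548 × 0.3452 = 0.2261
∂L/∂z = ∂L/∂h · σ'(z) = -2 × 0.2261 = -0.4521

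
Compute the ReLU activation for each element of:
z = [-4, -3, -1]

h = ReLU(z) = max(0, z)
h = [0, 0, 0]

ReLU applied element-wise: max(0,-4)=0, max(0,-3)=0, max(0,-1)=0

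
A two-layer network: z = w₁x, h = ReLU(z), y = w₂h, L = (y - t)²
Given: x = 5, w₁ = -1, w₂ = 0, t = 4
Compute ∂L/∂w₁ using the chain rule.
∂L/∂w₁ = 0

Forward pass:
z = w₁x = -1×5 = -5
h = ReLU(-5) = 0
y = w₂h = 0×0 = 0

Backward pass:
∂L/∂y = 2(y - t) = 2(0 - 4) = -8
∂y/∂h = w₂ = 0
∂h/∂z = 0 (ReLU derivative)
∂z/∂w₁ = x = 5

∂L/∂w₁ = -8 × 0 × 0 × 5 = 0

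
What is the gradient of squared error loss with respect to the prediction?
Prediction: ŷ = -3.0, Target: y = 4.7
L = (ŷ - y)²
∂L/∂ŷ = -15.4

∂L/∂ŷ = 2(ŷ - y) = 2(-3.0 - 4.7) = 2(-7.7) = -15.4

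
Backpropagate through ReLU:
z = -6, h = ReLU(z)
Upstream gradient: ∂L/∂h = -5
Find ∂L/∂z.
∂L/∂z = 0

h = ReLU(-6) = 0
Since z < 0: ∂h/∂z = 0
∂L/∂z = ∂L/∂h · ∂h/∂z = -5 × 0 = 0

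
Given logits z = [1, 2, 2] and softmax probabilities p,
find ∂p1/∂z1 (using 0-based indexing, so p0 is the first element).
∂p1/∂z1 = 0.244

p = softmax(z) = [0.1554, 0.4223, 0.4223]
p1 = 0.4223

∂p1/∂z1 = p1(1 - p1) = 0.4223 × (1 - 0.4223) = 0.244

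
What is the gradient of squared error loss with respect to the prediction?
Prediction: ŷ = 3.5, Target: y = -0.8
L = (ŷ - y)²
∂L/∂ŷ = 8.6

∂L/∂ŷ = 2(ŷ - y) = 2(3.5 - -0.8) = 2(4.3) = 8.6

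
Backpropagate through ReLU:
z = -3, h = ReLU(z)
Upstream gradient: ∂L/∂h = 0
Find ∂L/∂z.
∂L/∂z = 0

h = ReLU(-3) = 0
Since z < 0: ∂h/∂z = 0
∂L/∂z = ∂L/∂h · ∂h/∂z = 0 × 0 = 0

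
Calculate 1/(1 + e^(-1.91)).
0.871

sigmoid(1.91) = 1/(1 + e^(-1.91)) = 1/(1 + 0.1481) = 0.871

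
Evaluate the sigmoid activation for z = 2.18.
0.8984

sigmoid(2.18) = 1/(1 + e^(-2.18)) = 1/(1 + 0.113) = 0.8984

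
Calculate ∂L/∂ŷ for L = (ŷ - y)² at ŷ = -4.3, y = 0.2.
∂L/∂ŷ = -9.0

∂L/∂ŷ = 2(ŷ - y) = 2(-4.3 - 0.2) = 2(-4.5) = -9.0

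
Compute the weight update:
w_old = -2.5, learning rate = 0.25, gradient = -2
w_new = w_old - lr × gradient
w_new = -2

w_new = w - η·∂L/∂w = -2.5 - 0.25×(-2) = -2.5 - (-0.5) = -2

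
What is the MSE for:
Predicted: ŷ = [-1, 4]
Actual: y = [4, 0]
MSE = 20.5

MSE = (1/2)((-1-4)² + (4-0)²) = (1/2)(25 + 16) = 20.5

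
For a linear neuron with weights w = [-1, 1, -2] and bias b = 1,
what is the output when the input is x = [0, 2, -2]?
y = 7

y = (-1)(0) + (1)(2) + (-2)(-2) + 1 = 7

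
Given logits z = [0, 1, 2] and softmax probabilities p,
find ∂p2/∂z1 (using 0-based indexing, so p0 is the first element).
∂p2/∂z1 = -0.1628

p = softmax(z) = [0.09003, 0.2447, 0.6652]
p2 = 0.6652, p1 = 0.2447

∂p2/∂z1 = -p2 × p1 = -0.6652 × 0.2447 = -0.1628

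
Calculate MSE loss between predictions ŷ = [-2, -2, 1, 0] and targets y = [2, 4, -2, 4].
MSE = 19.25

MSE = (1/4)((-2-2)² + (-2-4)² + (1--2)² + (0-4)²) = (1/4)(16 + 36 + 9 + 16) = 19.25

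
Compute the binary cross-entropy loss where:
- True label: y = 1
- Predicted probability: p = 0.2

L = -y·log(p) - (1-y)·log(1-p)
L = 1.609

L = -1·log(0.2) - 0·log(0.8) = -log(0.2) = 1.609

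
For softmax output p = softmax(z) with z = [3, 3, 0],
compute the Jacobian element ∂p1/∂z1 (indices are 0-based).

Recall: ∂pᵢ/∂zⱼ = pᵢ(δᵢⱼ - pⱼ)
∂p1/∂z1 = 0.2499

p = softmax(z) = [0.4879, 0.4879, 0.02429]
p1 = 0.4879

∂p1/∂z1 = p1(1 - p1) = 0.4879 × (1 - 0.4879) = 0.2499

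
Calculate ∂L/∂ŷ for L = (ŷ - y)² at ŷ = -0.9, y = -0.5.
∂L/∂ŷ = -0.8

∂L/∂ŷ = 2(ŷ - y) = 2(-0.9 - -0.5) = 2(-0.4) = -0.8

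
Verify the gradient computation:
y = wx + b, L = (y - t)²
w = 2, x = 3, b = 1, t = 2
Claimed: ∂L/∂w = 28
Incorrect

y = (2)(3) + 1 = 7
∂L/∂y = 2(y - t) = 2(7 - 2) = 10
∂y/∂w = x = 3
∂L/∂w = 10 × 3 = 30

Claimed value: 28
Incorrect: The correct gradient is 30.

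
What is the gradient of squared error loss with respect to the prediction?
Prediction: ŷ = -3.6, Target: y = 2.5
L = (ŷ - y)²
∂L/∂ŷ = -12.2

∂L/∂ŷ = 2(ŷ - y) = 2(-3.6 - 2.5) = 2(-6.1) = -12.2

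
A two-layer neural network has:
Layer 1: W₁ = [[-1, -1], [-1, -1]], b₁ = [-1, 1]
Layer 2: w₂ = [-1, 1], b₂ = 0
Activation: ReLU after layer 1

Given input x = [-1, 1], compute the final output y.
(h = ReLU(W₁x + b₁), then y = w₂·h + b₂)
y = 1

Layer 1 pre-activation: z₁ = [-1, 1]
After ReLU: h = [0, 1]
Layer 2 output: y = -1×0 + 1×1 + 0 = 1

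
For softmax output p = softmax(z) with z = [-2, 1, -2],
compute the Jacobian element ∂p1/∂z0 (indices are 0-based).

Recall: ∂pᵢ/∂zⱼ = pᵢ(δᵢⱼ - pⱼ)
∂p1/∂z0 = -0.04118

p = softmax(z) = [0.04528, 0.9094, 0.04528]
p1 = 0.9094, p0 = 0.04528

∂p1/∂z0 = -p1 × p0 = -0.9094 × 0.04528 = -0.04118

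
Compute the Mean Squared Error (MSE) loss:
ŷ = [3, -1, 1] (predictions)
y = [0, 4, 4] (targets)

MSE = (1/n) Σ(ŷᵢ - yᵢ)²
MSE = 14.33

MSE = (1/3)((3-0)² + (-1-4)² + (1-4)²) = (1/3)(9 + 25 + 9) = 14.33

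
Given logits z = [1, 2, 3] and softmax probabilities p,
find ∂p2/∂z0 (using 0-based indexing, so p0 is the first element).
∂p2/∂z0 = -0.05989

p = softmax(z) = [0.09003, 0.2447, 0.6652]
p2 = 0.6652, p0 = 0.09003

∂p2/∂z0 = -p2 × p0 = -0.6652 × 0.09003 = -0.05989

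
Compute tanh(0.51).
0.4699

tanh(0.51) = (e^(0.51) - e^(-0.51))/(e^(0.51) + e^(-0.51)) = 0.4699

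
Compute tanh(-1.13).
-0.811

tanh(-1.13) = (e^(-1.13) - e^(1.13))/(e^(-1.13) + e^(1.13)) = -0.811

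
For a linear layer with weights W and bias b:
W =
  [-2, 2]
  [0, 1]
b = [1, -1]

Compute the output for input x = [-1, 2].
y = [7, 1]

Wx = [-2×-1 + 2×2, 0×-1 + 1×2]
   = [6, 2]
y = Wx + b = [6 + 1, 2 + -1] = [7, 1]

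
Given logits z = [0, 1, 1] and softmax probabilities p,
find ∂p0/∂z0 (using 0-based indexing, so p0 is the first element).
∂p0/∂z0 = 0.1312

p = softmax(z) = [0.1554, 0.4223, 0.4223]
p0 = 0.1554

∂p0/∂z0 = p0(1 - p0) = 0.1554 × (1 - 0.1554) = 0.1312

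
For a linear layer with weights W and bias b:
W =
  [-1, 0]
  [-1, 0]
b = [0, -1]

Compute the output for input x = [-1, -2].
y = [1, 0]

Wx = [-1×-1 + 0×-2, -1×-1 + 0×-2]
   = [1, 1]
y = Wx + b = [1 + 0, 1 + -1] = [1, 0]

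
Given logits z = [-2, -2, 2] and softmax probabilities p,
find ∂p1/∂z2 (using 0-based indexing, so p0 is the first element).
∂p1/∂z2 = -0.01704

p = softmax(z) = [0.01767, 0.01767, 0.9647]
p1 = 0.01767, p2 = 0.9647

∂p1/∂z2 = -p1 × p2 = -0.01767 × 0.9647 = -0.01704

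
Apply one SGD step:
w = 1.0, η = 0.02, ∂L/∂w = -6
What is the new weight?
w_new = 1.12

w_new = w - η·∂L/∂w = 1.0 - 0.02×(-6) = 1.0 - (-0.12) = 1.12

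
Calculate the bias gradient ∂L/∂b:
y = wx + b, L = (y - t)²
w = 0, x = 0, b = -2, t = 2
∂L/∂b = -8

y = wx + b = (0)(0) + -2 = -2
∂L/∂y = 2(y - t) = 2(-2 - 2) = -8
∂y/∂b = 1
∂L/∂b = ∂L/∂y · ∂y/∂b = -8 × 1 = -8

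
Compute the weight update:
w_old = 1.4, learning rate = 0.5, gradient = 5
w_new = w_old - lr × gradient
w_new = -1.1

w_new = w - η·∂L/∂w = 1.4 - 0.5×(5) = 1.4 - (2.5) = -1.1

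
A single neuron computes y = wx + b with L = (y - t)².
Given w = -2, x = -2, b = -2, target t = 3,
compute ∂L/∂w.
∂L/∂w = 4

y = wx + b = (-2)(-2) + -2 = 2
∂L/∂y = 2(y - t) = 2(2 - 3) = -2
∂y/∂w = x = -2
∂L/∂w = ∂L/∂y · ∂y/∂w = -2 × -2 = 4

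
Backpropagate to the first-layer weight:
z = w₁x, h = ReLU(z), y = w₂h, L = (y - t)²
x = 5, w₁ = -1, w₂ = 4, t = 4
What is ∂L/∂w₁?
∂L/∂w₁ = 0

Forward pass:
z = w₁x = -1×5 = -5
h = ReLU(-5) = 0
y = w₂h = 4×0 = 0

Backward pass:
∂L/∂y = 2(y - t) = 2(0 - 4) = -8
∂y/∂h = w₂ = 4
∂h/∂z = 0 (ReLU derivative)
∂z/∂w₁ = x = 5

∂L/∂w₁ = -8 × 4 × 0 × 5 = 0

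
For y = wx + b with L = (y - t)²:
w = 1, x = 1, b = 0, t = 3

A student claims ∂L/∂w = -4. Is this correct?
Correct

y = (1)(1) + 0 = 1
∂L/∂y = 2(y - t) = 2(1 - 3) = -4
∂y/∂w = x = 1
∂L/∂w = -4 × 1 = -4

Claimed value: -4
Correct: The correct gradient is -4.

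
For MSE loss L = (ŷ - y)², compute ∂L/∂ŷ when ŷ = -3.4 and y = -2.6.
∂L/∂ŷ = -1.6

∂L/∂ŷ = 2(ŷ - y) = 2(-3.4 - -2.6) = 2(-0.8) = -1.6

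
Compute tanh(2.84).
0.9932

tanh(2.84) = (e^(2.84) - e^(-2.84))/(e^(2.84) + e^(-2.84)) = 0.9932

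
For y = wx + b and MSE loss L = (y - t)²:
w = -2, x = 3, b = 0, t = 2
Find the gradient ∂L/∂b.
∂L/∂b = -16

y = wx + b = (-2)(3) + 0 = -6
∂L/∂y = 2(y - t) = 2(-6 - 2) = -16
∂y/∂b = 1
∂L/∂b = ∂L/∂y · ∂y/∂b = -16 × 1 = -16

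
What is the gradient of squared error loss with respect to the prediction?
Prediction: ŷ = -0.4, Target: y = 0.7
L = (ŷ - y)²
∂L/∂ŷ = -2.2

∂L/∂ŷ = 2(ŷ - y) = 2(-0.4 - 0.7) = 2(-1.1) = -2.2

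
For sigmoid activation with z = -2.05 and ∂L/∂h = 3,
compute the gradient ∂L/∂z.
∂L/∂z = 0.3031

σ(-2.05) = 0.1141
σ'(-2.05) = σ(-2.05)(1 - σ(-2.05)) = 0.1141 × 0.8859 = 0.101
∂L/∂z = ∂L/∂h · σ'(z) = 3 × 0.101 = 0.3031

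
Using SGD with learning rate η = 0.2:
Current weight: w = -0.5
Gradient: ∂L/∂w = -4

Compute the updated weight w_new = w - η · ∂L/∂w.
w_new = 0.3

w_new = w - η·∂L/∂w = -0.5 - 0.2×(-4) = -0.5 - (-0.8) = 0.3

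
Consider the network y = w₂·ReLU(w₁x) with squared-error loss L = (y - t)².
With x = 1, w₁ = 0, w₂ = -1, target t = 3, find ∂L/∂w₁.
∂L/∂w₁ = 0

Forward pass:
z = w₁x = 0×1 = 0
h = ReLU(0) = 0
y = w₂h = -1×0 = 0

Backward pass:
∂L/∂y = 2(y - t) = 2(0 - 3) = -6
∂y/∂h = w₂ = -1
∂h/∂z = 0 (ReLU derivative)
∂z/∂w₁ = x = 1

∂L/∂w₁ = -6 × -1 × 0 × 1 = 0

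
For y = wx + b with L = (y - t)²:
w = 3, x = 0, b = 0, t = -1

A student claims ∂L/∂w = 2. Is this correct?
Incorrect

y = (3)(0) + 0 = 0
∂L/∂y = 2(y - t) = 2(0 - -1) = 2
∂y/∂w = x = 0
∂L/∂w = 2 × 0 = 0

Claimed value: 2
Incorrect: The correct gradient is 0.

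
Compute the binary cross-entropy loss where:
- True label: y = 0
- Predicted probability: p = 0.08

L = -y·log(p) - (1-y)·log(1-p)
L = 0.08338

L = -0·log(0.08) - 1·log(0.92) = -log(0.92) = 0.08338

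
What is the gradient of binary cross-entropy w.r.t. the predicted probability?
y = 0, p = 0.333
∂L/∂p = 1.499

∂L/∂p = -y/p + (1-y)/(1-p) = 0 + 1/0.667 = 1.499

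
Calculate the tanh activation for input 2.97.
0.9947

tanh(2.97) = (e^(2.97) - e^(-2.97))/(e^(2.97) + e^(-2.97)) = 0.9947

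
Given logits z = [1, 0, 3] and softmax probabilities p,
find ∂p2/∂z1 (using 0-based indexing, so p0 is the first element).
∂p2/∂z1 = -0.03545

p = softmax(z) = [0.1142, 0.04201, 0.8438]
p2 = 0.8438, p1 = 0.04201

∂p2/∂z1 = -p2 × p1 = -0.8438 × 0.04201 = -0.03545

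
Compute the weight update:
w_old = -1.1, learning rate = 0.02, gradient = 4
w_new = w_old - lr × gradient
w_new = -1.18

w_new = w - η·∂L/∂w = -1.1 - 0.02×(4) = -1.1 - (0.08) = -1.18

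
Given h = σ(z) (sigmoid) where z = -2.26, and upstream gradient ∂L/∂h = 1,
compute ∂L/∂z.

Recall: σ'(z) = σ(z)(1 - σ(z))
∂L/∂z = 0.08556

σ(-2.26) = 0.09449
σ'(-2.26) = σ(-2.26)(1 - σ(-2.26)) = 0.09449 × 0.9055 = 0.08556
∂L/∂z = ∂L/∂h · σ'(z) = 1 × 0.08556 = 0.08556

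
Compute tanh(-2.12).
-0.9716

tanh(-2.12) = (e^(-2.12) - e^(2.12))/(e^(-2.12) + e^(2.12)) = -0.9716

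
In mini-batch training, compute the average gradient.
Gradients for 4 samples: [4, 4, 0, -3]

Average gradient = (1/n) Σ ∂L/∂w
Average gradient = 1.25

Average = (1/4)(4 + 4 + 0 + -3) = 5/4 = 1.25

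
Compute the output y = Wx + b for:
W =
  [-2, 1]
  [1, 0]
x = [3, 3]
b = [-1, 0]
y = [-4, 3]

Wx = [-2×3 + 1×3, 1×3 + 0×3]
   = [-3, 3]
y = Wx + b = [-3 + -1, 3 + 0] = [-4, 3]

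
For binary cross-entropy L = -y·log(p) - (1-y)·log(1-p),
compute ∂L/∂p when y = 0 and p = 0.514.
∂L/∂p = 2.058

∂L/∂p = -y/p + (1-y)/(1-p) = 0 + 1/0.486 = 2.058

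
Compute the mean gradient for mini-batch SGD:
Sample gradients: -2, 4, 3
Average gradient = 1.667

Average = (1/3)(-2 + 4 + 3) = 5/3 = 1.667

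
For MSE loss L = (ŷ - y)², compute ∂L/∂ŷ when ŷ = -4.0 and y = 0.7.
∂L/∂ŷ = -9.4

∂L/∂ŷ = 2(ŷ - y) = 2(-4.0 - 0.7) = 2(-4.7) = -9.4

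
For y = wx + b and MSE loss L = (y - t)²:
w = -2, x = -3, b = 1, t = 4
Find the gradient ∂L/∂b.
∂L/∂b = 6

y = wx + b = (-2)(-3) + 1 = 7
∂L/∂y = 2(y - t) = 2(7 - 4) = 6
∂y/∂b = 1
∂L/∂b = ∂L/∂y · ∂y/∂b = 6 × 1 = 6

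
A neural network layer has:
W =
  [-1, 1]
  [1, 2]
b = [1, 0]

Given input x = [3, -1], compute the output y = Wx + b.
y = [-3, 1]

Wx = [-1×3 + 1×-1, 1×3 + 2×-1]
   = [-4, 1]
y = Wx + b = [-4 + 1, 1 + 0] = [-3, 1]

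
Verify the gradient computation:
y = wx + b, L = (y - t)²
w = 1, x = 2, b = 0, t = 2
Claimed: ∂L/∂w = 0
Correct

y = (1)(2) + 0 = 2
∂L/∂y = 2(y - t) = 2(2 - 2) = 0
∂y/∂w = x = 2
∂L/∂w = 0 × 2 = 0

Claimed value: 0
Correct: The correct gradient is 0.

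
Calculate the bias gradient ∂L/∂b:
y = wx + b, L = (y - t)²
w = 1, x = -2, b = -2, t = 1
∂L/∂b = -10

y = wx + b = (1)(-2) + -2 = -4
∂L/∂y = 2(y - t) = 2(-4 - 1) = -10
∂y/∂b = 1
∂L/∂b = ∂L/∂y · ∂y/∂b = -10 × 1 = -10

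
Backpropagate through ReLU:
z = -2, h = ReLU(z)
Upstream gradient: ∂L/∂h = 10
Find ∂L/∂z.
∂L/∂z = 0

h = ReLU(-2) = 0
Since z < 0: ∂h/∂z = 0
∂L/∂z = ∂L/∂h · ∂h/∂z = 10 × 0 = 0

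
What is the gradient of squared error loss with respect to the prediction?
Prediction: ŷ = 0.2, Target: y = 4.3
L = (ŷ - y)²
∂L/∂ŷ = -8.2

∂L/∂ŷ = 2(ŷ - y) = 2(0.2 - 4.3) = 2(-4.1) = -8.2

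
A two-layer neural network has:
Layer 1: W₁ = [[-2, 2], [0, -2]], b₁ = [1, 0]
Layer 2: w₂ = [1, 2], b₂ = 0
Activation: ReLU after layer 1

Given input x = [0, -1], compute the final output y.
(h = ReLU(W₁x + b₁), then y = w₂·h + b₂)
y = 4

Layer 1 pre-activation: z₁ = [-1, 2]
After ReLU: h = [0, 2]
Layer 2 output: y = 1×0 + 2×2 + 0 = 4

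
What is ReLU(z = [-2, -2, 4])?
h = [0, 0, 4]

ReLU applied element-wise: max(0,-2)=0, max(0,-2)=0, max(0,4)=4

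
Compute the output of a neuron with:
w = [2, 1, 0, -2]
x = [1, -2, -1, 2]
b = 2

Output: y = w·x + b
y = -2

y = (2)(1) + (1)(-2) + (0)(-1) + (-2)(2) + 2 = -2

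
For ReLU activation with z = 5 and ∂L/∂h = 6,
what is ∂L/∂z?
∂L/∂z = 6

h = ReLU(5) = 5
Since z > 0: ∂h/∂z = 1
∂L/∂z = ∂L/∂h · ∂h/∂z = 6 × 1 = 6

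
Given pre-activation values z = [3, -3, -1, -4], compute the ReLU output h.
h = [3, 0, 0, 0]

ReLU applied element-wise: max(0,3)=3, max(0,-3)=0, max(0,-1)=0, max(0,-4)=0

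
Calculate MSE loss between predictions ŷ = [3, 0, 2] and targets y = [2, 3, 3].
MSE = 3.667

MSE = (1/3)((3-2)² + (0-3)² + (2-3)²) = (1/3)(1 + 9 + 1) = 3.667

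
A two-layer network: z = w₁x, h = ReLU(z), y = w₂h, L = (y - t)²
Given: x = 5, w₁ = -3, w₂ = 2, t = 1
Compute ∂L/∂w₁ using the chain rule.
∂L/∂w₁ = 0

Forward pass:
z = w₁x = -3×5 = -15
h = ReLU(-15) = 0
y = w₂h = 2×0 = 0

Backward pass:
∂L/∂y = 2(y - t) = 2(0 - 1) = -2
∂y/∂h = w₂ = 2
∂h/∂z = 0 (ReLU derivative)
∂z/∂w₁ = x = 5

∂L/∂w₁ = -2 × 2 × 0 × 5 = 0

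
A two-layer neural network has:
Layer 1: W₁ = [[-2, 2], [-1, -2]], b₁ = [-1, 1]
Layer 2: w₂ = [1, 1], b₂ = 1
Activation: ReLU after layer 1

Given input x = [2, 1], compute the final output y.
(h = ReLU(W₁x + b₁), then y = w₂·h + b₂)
y = 1

Layer 1 pre-activation: z₁ = [-3, -3]
After ReLU: h = [0, 0]
Layer 2 output: y = 1×0 + 1×0 + 1 = 1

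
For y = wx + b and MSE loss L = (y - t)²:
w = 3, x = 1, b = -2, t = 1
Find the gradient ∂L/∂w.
∂L/∂w = 0

y = wx + b = (3)(1) + -2 = 1
∂L/∂y = 2(y - t) = 2(1 - 1) = 0
∂y/∂w = x = 1
∂L/∂w = ∂L/∂y · ∂y/∂w = 0 × 1 = 0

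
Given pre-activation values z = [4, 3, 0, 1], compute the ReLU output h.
h = [4, 3, 0, 1]

ReLU applied element-wise: max(0,4)=4, max(0,3)=3, max(0,0)=0, max(0,1)=1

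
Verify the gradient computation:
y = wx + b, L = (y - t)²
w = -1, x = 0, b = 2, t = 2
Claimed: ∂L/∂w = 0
Correct

y = (-1)(0) + 2 = 2
∂L/∂y = 2(y - t) = 2(2 - 2) = 0
∂y/∂w = x = 0
∂L/∂w = 0 × 0 = 0

Claimed value: 0
Correct: The correct gradient is 0.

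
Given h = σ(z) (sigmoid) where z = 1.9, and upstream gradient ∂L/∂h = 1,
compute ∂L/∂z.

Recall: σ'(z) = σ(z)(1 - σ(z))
∂L/∂z = 0.1132

σ(1.9) = 0.8699
σ'(1.9) = σ(1.9)(1 - σ(1.9)) = 0.8699 × 0.1301 = 0.1132
∂L/∂z = ∂L/∂h · σ'(z) = 1 × 0.1132 = 0.1132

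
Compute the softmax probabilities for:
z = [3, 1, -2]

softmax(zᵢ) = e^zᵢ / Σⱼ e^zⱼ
p = [0.8756, 0.1185, 0.0059]

exp(z) = [20.09, 2.718, 0.1353]
Sum = 22.94
p = [0.8756, 0.1185, 0.0059]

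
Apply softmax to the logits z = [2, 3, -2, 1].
p = [0.2436, 0.6623, 0.0045, 0.0896]

exp(z) = [7.389, 20.09, 0.1353, 2.718]
Sum = 30.33
p = [0.2436, 0.6623, 0.0045, 0.0896]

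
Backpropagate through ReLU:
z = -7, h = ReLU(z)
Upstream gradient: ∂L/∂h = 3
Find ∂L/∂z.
∂L/∂z = 0

h = ReLU(-7) = 0
Since z < 0: ∂h/∂z = 0
∂L/∂z = ∂L/∂h · ∂h/∂z = 3 × 0 = 0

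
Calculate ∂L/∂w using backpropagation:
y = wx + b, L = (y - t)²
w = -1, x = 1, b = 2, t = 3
∂L/∂w = -4

y = wx + b = (-1)(1) + 2 = 1
∂L/∂y = 2(y - t) = 2(1 - 3) = -4
∂y/∂w = x = 1
∂L/∂w = ∂L/∂y · ∂y/∂w = -4 × 1 = -4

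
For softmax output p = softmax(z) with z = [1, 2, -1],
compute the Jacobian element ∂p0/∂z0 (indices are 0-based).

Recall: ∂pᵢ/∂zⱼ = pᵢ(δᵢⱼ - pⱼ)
∂p0/∂z0 = 0.1922

p = softmax(z) = [0.2595, 0.7054, 0.03512]
p0 = 0.2595

∂p0/∂z0 = p0(1 - p0) = 0.2595 × (1 - 0.2595) = 0.1922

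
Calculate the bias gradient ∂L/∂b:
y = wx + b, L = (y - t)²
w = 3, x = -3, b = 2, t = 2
∂L/∂b = -18

y = wx + b = (3)(-3) + 2 = -7
∂L/∂y = 2(y - t) = 2(-7 - 2) = -18
∂y/∂b = 1
∂L/∂b = ∂L/∂y · ∂y/∂b = -18 × 1 = -18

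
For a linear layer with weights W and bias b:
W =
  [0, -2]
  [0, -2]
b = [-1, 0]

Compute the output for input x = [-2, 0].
y = [-1, 0]

Wx = [0×-2 + -2×0, 0×-2 + -2×0]
   = [0, 0]
y = Wx + b = [0 + -1, 0 + 0] = [-1, 0]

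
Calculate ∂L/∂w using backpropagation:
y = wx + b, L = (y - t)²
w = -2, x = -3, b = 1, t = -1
∂L/∂w = -48

y = wx + b = (-2)(-3) + 1 = 7
∂L/∂y = 2(y - t) = 2(7 - -1) = 16
∂y/∂w = x = -3
∂L/∂w = ∂L/∂y · ∂y/∂w = 16 × -3 = -48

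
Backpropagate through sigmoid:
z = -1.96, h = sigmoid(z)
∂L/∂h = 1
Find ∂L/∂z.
∂L/∂z = 0.1082

σ(-1.96) = 0.1235
σ'(-1.96) = σ(-1.96)(1 - σ(-1.96)) = 0.1235 × 0.8765 = 0.1082
∂L/∂z = ∂L/∂h · σ'(z) = 1 × 0.1082 = 0.1082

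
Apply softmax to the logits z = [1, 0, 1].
p = [0.4223, 0.1554, 0.4223]

exp(z) = [2.718, 1, 2.718]
Sum = 6.437
p = [0.4223, 0.1554, 0.4223]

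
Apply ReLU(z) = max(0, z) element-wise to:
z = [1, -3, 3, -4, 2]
h = [1, 0, 3, 0, 2]

ReLU applied element-wise: max(0,1)=1, max(0,-3)=0, max(0,3)=3, max(0,-4)=0, max(0,2)=2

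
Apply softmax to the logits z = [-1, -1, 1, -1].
p = [0.0963, 0.0963, 0.7112, 0.0963]

exp(z) = [0.3679, 0.3679, 2.718, 0.3679]
Sum = 3.822
p = [0.0963, 0.0963, 0.7112, 0.0963]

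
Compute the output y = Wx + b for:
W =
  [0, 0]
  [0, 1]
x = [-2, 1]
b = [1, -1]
y = [1, 0]

Wx = [0×-2 + 0×1, 0×-2 + 1×1]
   = [0, 1]
y = Wx + b = [0 + 1, 1 + -1] = [1, 0]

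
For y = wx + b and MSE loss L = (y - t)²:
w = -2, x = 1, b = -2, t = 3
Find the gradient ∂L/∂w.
∂L/∂w = -14

y = wx + b = (-2)(1) + -2 = -4
∂L/∂y = 2(y - t) = 2(-4 - 3) = -14
∂y/∂w = x = 1
∂L/∂w = ∂L/∂y · ∂y/∂w = -14 × 1 = -14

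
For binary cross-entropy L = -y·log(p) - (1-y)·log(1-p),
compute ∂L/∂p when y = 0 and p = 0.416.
∂L/∂p = 1.712

∂L/∂p = -y/p + (1-y)/(1-p) = 0 + 1/0.584 = 1.712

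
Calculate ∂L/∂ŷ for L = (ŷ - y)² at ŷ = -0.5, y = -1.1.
∂L/∂ŷ = 1.2

∂L/∂ŷ = 2(ŷ - y) = 2(-0.5 - -1.1) = 2(0.6) = 1.2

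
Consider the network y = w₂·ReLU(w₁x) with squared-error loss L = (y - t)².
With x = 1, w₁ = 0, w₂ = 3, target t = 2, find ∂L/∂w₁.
∂L/∂w₁ = 0

Forward pass:
z = w₁x = 0×1 = 0
h = ReLU(0) = 0
y = w₂h = 3×0 = 0

Backward pass:
∂L/∂y = 2(y - t) = 2(0 - 2) = -4
∂y/∂h = w₂ = 3
∂h/∂z = 0 (ReLU derivative)
∂z/∂w₁ = x = 1

∂L/∂w₁ = -4 × 3 × 0 × 1 = 0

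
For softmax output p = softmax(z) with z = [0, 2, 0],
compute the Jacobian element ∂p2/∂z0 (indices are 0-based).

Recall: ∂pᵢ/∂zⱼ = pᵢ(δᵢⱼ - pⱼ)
∂p2/∂z0 = -0.01134

p = softmax(z) = [0.1065, 0.787, 0.1065]
p2 = 0.1065, p0 = 0.1065

∂p2/∂z0 = -p2 × p0 = -0.1065 × 0.1065 = -0.01134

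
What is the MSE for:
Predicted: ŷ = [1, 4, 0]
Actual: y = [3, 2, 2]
MSE = 4

MSE = (1/3)((1-3)² + (4-2)² + (0-2)²) = (1/3)(4 + 4 + 4) = 4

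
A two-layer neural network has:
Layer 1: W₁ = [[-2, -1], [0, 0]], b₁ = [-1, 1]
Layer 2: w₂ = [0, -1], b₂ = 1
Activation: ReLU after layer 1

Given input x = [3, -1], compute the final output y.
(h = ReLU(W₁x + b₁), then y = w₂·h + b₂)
y = 0

Layer 1 pre-activation: z₁ = [-6, 1]
After ReLU: h = [0, 1]
Layer 2 output: y = 0×0 + -1×1 + 1 = 0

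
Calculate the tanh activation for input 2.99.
0.995

tanh(2.99) = (e^(2.99) - e^(-2.99))/(e^(2.99) + e^(-2.99)) = 0.995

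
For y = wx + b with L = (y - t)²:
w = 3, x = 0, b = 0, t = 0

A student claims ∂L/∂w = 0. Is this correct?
Correct

y = (3)(0) + 0 = 0
∂L/∂y = 2(y - t) = 2(0 - 0) = 0
∂y/∂w = x = 0
∂L/∂w = 0 × 0 = 0

Claimed value: 0
Correct: The correct gradient is 0.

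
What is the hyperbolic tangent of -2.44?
-0.9849

tanh(-2.44) = (e^(-2.44) - e^(2.44))/(e^(-2.44) + e^(2.44)) = -0.9849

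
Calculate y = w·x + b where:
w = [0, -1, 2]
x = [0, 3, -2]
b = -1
y = -8

y = (0)(0) + (-1)(3) + (2)(-2) + -1 = -8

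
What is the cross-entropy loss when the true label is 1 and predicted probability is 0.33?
L = 1.109

L = -1·log(0.33) - 0·log(0.67) = -log(0.33) = 1.109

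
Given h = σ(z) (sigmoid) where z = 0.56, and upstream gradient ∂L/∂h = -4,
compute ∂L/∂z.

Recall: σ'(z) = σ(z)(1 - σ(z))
∂L/∂z = -0.9255

σ(0.56) = 0.6365
σ'(0.56) = σ(0.56)(1 - σ(0.56)) = 0.6365 × 0.3635 = 0.2314
∂L/∂z = ∂L/∂h · σ'(z) = -4 × 0.2314 = -0.9255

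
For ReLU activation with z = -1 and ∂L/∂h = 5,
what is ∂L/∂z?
∂L/∂z = 0

h = ReLU(-1) = 0
Since z < 0: ∂h/∂z = 0
∂L/∂z = ∂L/∂h · ∂h/∂z = 5 × 0 = 0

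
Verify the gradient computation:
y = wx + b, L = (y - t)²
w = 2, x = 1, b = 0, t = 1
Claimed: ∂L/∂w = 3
Incorrect

y = (2)(1) + 0 = 2
∂L/∂y = 2(y - t) = 2(2 - 1) = 2
∂y/∂w = x = 1
∂L/∂w = 2 × 1 = 2

Claimed value: 3
Incorrect: The correct gradient is 2.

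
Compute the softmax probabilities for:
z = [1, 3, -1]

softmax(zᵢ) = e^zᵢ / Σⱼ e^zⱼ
p = [0.1173, 0.8668, 0.0159]

exp(z) = [2.718, 20.09, 0.3679]
Sum = 23.17
p = [0.1173, 0.8668, 0.0159]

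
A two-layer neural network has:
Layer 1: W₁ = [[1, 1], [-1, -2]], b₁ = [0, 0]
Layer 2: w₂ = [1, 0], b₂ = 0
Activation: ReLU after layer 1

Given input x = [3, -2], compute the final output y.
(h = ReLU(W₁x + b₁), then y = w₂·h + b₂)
y = 1

Layer 1 pre-activation: z₁ = [1, 1]
After ReLU: h = [1, 1]
Layer 2 output: y = 1×1 + 0×1 + 0 = 1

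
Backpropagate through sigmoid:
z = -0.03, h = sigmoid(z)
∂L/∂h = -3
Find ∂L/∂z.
∂L/∂z = -0.7498

σ(-0.03) = 0.4925
σ'(-0.03) = σ(-0.03)(1 - σ(-0.03)) = 0.4925 × 0.5075 = 0.2499
∂L/∂z = ∂L/∂h · σ'(z) = -3 × 0.2499 = -0.7498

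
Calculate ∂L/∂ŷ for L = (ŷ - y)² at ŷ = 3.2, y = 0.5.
∂L/∂ŷ = 5.4

∂L/∂ŷ = 2(ŷ - y) = 2(3.2 - 0.5) = 2(2.7) = 5.4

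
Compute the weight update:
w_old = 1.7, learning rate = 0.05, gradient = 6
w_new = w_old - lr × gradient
w_new = 1.4

w_new = w - η·∂L/∂w = 1.7 - 0.05×(6) = 1.7 - (0.3) = 1.4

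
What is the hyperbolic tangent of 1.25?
0.8483

tanh(1.25) = (e^(1.25) - e^(-1.25))/(e^(1.25) + e^(-1.25)) = 0.8483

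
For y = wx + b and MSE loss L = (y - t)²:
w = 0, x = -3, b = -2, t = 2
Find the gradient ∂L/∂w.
∂L/∂w = 24

y = wx + b = (0)(-3) + -2 = -2
∂L/∂y = 2(y - t) = 2(-2 - 2) = -8
∂y/∂w = x = -3
∂L/∂w = ∂L/∂y · ∂y/∂w = -8 × -3 = 24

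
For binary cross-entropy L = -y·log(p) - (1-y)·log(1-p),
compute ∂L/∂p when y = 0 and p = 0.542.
∂L/∂p = 2.183

∂L/∂p = -y/p + (1-y)/(1-p) = 0 + 1/0.458 = 2.183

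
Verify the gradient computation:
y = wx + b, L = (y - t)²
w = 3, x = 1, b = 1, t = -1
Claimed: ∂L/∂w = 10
Correct

y = (3)(1) + 1 = 4
∂L/∂y = 2(y - t) = 2(4 - -1) = 10
∂y/∂w = x = 1
∂L/∂w = 10 × 1 = 10

Claimed value: 10
Correct: The correct gradient is 10.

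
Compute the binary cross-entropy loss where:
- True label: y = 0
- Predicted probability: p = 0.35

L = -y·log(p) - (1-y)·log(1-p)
L = 0.4308

L = -0·log(0.35) - 1·log(0.65) = -log(0.65) = 0.4308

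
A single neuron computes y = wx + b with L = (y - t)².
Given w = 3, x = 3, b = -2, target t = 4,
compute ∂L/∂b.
∂L/∂b = 6

y = wx + b = (3)(3) + -2 = 7
∂L/∂y = 2(y - t) = 2(7 - 4) = 6
∂y/∂b = 1
∂L/∂b = ∂L/∂y · ∂y/∂b = 6 × 1 = 6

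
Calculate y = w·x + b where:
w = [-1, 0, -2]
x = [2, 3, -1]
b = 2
y = 2

y = (-1)(2) + (0)(3) + (-2)(-1) + 2 = 2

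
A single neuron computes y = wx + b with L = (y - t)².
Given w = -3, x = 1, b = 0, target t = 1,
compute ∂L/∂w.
∂L/∂w = -8

y = wx + b = (-3)(1) + 0 = -3
∂L/∂y = 2(y - t) = 2(-3 - 1) = -8
∂y/∂w = x = 1
∂L/∂w = ∂L/∂y · ∂y/∂w = -8 × 1 = -8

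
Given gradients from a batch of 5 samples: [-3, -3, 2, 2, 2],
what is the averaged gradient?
Average gradient = 0

Average = (1/5)(-3 + -3 + 2 + 2 + 2) = 0/5 = 0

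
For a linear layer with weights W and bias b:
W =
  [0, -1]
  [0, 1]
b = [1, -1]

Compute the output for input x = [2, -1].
y = [2, -2]

Wx = [0×2 + -1×-1, 0×2 + 1×-1]
   = [1, -1]
y = Wx + b = [1 + 1, -1 + -1] = [2, -2]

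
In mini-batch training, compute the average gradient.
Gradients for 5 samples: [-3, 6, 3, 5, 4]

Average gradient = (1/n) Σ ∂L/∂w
Average gradient = 3

Average = (1/5)(-3 + 6 + 3 + 5 + 4) = 15/5 = 3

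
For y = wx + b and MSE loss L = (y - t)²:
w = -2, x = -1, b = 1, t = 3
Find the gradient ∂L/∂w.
∂L/∂w = 0

y = wx + b = (-2)(-1) + 1 = 3
∂L/∂y = 2(y - t) = 2(3 - 3) = 0
∂y/∂w = x = -1
∂L/∂w = ∂L/∂y · ∂y/∂w = 0 × -1 = 0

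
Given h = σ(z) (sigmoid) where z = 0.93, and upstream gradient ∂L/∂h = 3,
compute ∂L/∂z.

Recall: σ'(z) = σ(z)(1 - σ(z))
∂L/∂z = 0.6086

σ(0.93) = 0.7171
σ'(0.93) = σ(0.93)(1 - σ(0.93)) = 0.7171 × 0.2829 = 0.2029
∂L/∂z = ∂L/∂h · σ'(z) = 3 × 0.2029 = 0.6086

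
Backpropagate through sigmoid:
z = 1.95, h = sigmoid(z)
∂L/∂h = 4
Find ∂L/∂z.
∂L/∂z = 0.4362

σ(1.95) = 0.8754
σ'(1.95) = σ(1.95)(1 - σ(1.95)) = 0.8754 × 0.1246 = 0.109
∂L/∂z = ∂L/∂h · σ'(z) = 4 × 0.109 = 0.4362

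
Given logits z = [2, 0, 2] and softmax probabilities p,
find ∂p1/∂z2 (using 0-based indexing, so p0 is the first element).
∂p1/∂z2 = -0.02968

p = softmax(z) = [0.4683, 0.06338, 0.4683]
p1 = 0.06338, p2 = 0.4683

∂p1/∂z2 = -p1 × p2 = -0.06338 × 0.4683 = -0.02968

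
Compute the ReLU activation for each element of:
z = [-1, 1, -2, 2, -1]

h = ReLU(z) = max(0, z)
h = [0, 1, 0, 2, 0]

ReLU applied element-wise: max(0,-1)=0, max(0,1)=1, max(0,-2)=0, max(0,2)=2, max(0,-1)=0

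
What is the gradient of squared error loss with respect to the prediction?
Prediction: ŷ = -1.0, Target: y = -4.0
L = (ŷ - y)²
∂L/∂ŷ = 6.0

∂L/∂ŷ = 2(ŷ - y) = 2(-1.0 - -4.0) = 2(3.0) = 6.0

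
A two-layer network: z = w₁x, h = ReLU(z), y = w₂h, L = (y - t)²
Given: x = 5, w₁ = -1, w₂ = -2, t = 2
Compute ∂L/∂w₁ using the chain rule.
∂L/∂w₁ = 0

Forward pass:
z = w₁x = -1×5 = -5
h = ReLU(-5) = 0
y = w₂h = -2×0 = 0

Backward pass:
∂L/∂y = 2(y - t) = 2(0 - 2) = -4
∂y/∂h = w₂ = -2
∂h/∂z = 0 (ReLU derivative)
∂z/∂w₁ = x = 5

∂L/∂w₁ = -4 × -2 × 0 × 5 = 0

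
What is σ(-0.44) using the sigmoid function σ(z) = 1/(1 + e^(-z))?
0.3917

sigmoid(-0.44) = 1/(1 + e^(0.44)) = 1/(1 + 1.553) = 0.3917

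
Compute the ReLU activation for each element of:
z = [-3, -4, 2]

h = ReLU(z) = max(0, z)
h = [0, 0, 2]

ReLU applied element-wise: max(0,-3)=0, max(0,-4)=0, max(0,2)=2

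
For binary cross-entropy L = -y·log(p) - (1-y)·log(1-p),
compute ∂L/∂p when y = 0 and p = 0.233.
∂L/∂p = 1.304

∂L/∂p = -y/p + (1-y)/(1-p) = 0 + 1/0.767 = 1.304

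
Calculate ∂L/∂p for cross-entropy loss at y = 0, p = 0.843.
∂L/∂p = 6.369

∂L/∂p = -y/p + (1-y)/(1-p) = 0 + 1/0.157 = 6.369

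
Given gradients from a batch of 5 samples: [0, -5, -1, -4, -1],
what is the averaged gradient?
Average gradient = -2.2

Average = (1/5)(0 + -5 + -1 + -4 + -1) = -11/5 = -2.2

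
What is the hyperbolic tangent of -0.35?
-0.3364

tanh(-0.35) = (e^(-0.35) - e^(0.35))/(e^(-0.35) + e^(0.35)) = -0.3364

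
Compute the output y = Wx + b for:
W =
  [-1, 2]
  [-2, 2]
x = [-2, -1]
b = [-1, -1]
y = [-1, 1]

Wx = [-1×-2 + 2×-1, -2×-2 + 2×-1]
   = [0, 2]
y = Wx + b = [0 + -1, 2 + -1] = [-1, 1]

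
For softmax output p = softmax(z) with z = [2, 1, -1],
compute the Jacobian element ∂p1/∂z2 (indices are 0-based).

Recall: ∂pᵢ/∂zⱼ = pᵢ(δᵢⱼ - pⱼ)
∂p1/∂z2 = -0.009113

p = softmax(z) = [0.7054, 0.2595, 0.03512]
p1 = 0.2595, p2 = 0.03512

∂p1/∂z2 = -p1 × p2 = -0.2595 × 0.03512 = -0.009113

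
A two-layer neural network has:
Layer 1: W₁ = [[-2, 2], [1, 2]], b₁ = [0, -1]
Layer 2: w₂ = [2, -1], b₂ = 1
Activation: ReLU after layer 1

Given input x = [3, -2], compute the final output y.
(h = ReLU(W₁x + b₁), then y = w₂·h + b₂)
y = 1

Layer 1 pre-activation: z₁ = [-10, -2]
After ReLU: h = [0, 0]
Layer 2 output: y = 2×0 + -1×0 + 1 = 1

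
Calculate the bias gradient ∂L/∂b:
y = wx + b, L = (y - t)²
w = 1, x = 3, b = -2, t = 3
∂L/∂b = -4

y = wx + b = (1)(3) + -2 = 1
∂L/∂y = 2(y - t) = 2(1 - 3) = -4
∂y/∂b = 1
∂L/∂b = ∂L/∂y · ∂y/∂b = -4 × 1 = -4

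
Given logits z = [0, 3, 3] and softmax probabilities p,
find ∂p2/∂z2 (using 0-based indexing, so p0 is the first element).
∂p2/∂z2 = 0.2499

p = softmax(z) = [0.02429, 0.4879, 0.4879]
p2 = 0.4879

∂p2/∂z2 = p2(1 - p2) = 0.4879 × (1 - 0.4879) = 0.2499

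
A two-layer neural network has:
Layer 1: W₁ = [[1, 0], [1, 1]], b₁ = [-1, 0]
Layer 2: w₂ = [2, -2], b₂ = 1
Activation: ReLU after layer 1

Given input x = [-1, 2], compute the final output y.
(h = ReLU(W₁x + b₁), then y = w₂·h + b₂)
y = -1

Layer 1 pre-activation: z₁ = [-2, 1]
After ReLU: h = [0, 1]
Layer 2 output: y = 2×0 + -2×1 + 1 = -1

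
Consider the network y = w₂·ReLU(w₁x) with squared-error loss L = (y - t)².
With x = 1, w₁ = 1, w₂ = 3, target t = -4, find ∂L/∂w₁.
∂L/∂w₁ = 42

Forward pass:
z = w₁x = 1×1 = 1
h = ReLU(1) = 1
y = w₂h = 3×1 = 3

Backward pass:
∂L/∂y = 2(y - t) = 2(3 - -4) = 14
∂y/∂h = w₂ = 3
∂h/∂z = 1 (ReLU derivative)
∂z/∂w₁ = x = 1

∂L/∂w₁ = 14 × 3 × 1 × 1 = 42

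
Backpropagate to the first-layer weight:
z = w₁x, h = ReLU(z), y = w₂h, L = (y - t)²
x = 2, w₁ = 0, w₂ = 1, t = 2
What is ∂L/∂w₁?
∂L/∂w₁ = 0

Forward pass:
z = w₁x = 0×2 = 0
h = ReLU(0) = 0
y = w₂h = 1×0 = 0

Backward pass:
∂L/∂y = 2(y - t) = 2(0 - 2) = -4
∂y/∂h = w₂ = 1
∂h/∂z = 0 (ReLU derivative)
∂z/∂w₁ = x = 2

∂L/∂w₁ = -4 × 1 × 0 × 2 = 0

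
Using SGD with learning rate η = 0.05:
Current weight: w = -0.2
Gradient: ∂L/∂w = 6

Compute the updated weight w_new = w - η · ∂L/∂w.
w_new = -0.5

w_new = w - η·∂L/∂w = -0.2 - 0.05×(6) = -0.2 - (0.3) = -0.5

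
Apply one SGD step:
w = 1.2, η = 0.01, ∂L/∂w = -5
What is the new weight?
w_new = 1.25

w_new = w - η·∂L/∂w = 1.2 - 0.01×(-5) = 1.2 - (-0.05) = 1.25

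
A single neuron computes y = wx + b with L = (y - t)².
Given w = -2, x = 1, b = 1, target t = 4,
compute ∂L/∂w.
∂L/∂w = -10

y = wx + b = (-2)(1) + 1 = -1
∂L/∂y = 2(y - t) = 2(-1 - 4) = -10
∂y/∂w = x = 1
∂L/∂w = ∂L/∂y · ∂y/∂w = -10 × 1 = -10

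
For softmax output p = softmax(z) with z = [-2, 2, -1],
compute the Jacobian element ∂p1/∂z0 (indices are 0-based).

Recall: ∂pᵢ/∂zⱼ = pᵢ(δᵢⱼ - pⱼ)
∂p1/∂z0 = -0.01605

p = softmax(z) = [0.01715, 0.9362, 0.04661]
p1 = 0.9362, p0 = 0.01715

∂p1/∂z0 = -p1 × p0 = -0.9362 × 0.01715 = -0.01605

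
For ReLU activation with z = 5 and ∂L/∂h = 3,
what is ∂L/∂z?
∂L/∂z = 3

h = ReLU(5) = 5
Since z > 0: ∂h/∂z = 1
∂L/∂z = ∂L/∂h · ∂h/∂z = 3 × 1 = 3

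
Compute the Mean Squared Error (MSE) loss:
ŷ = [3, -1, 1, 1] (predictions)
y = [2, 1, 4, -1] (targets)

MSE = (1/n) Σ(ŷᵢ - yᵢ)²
MSE = 4.5

MSE = (1/4)((3-2)² + (-1-1)² + (1-4)² + (1--1)²) = (1/4)(1 + 4 + 9 + 4) = 4.5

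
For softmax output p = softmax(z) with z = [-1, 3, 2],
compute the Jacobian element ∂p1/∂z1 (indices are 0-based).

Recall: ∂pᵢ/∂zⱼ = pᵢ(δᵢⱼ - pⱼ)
∂p1/∂z1 = 0.201

p = softmax(z) = [0.01321, 0.7214, 0.2654]
p1 = 0.7214

∂p1/∂z1 = p1(1 - p1) = 0.7214 × (1 - 0.7214) = 0.201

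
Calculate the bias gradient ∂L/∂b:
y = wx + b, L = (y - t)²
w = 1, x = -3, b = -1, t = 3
∂L/∂b = -14

y = wx + b = (1)(-3) + -1 = -4
∂L/∂y = 2(y - t) = 2(-4 - 3) = -14
∂y/∂b = 1
∂L/∂b = ∂L/∂y · ∂y/∂b = -14 × 1 = -14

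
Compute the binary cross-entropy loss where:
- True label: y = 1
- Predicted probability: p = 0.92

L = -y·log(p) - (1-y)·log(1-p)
L = 0.08338

L = -1·log(0.92) - 0·log(0.08) = -log(0.92) = 0.08338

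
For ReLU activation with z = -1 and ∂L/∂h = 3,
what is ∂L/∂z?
∂L/∂z = 0

h = ReLU(-1) = 0
Since z < 0: ∂h/∂z = 0
∂L/∂z = ∂L/∂h · ∂h/∂z = 3 × 0 = 0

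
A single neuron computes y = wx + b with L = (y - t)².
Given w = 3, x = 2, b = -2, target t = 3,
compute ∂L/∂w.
∂L/∂w = 4

y = wx + b = (3)(2) + -2 = 4
∂L/∂y = 2(y - t) = 2(4 - 3) = 2
∂y/∂w = x = 2
∂L/∂w = ∂L/∂y · ∂y/∂w = 2 × 2 = 4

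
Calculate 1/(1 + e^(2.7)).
0.06297

sigmoid(-2.7) = 1/(1 + e^(2.7)) = 1/(1 + 14.88) = 0.06297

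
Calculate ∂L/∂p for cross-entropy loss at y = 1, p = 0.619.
∂L/∂p = -1.616

∂L/∂p = -y/p + (1-y)/(1-p) = -1/0.619 + 0 = -1.616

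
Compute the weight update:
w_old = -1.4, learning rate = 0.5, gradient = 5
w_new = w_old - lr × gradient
w_new = -3.9

w_new = w - η·∂L/∂w = -1.4 - 0.5×(5) = -1.4 - (2.5) = -3.9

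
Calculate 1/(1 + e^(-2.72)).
0.9382

sigmoid(2.72) = 1/(1 + e^(-2.72)) = 1/(1 + 0.06587) = 0.9382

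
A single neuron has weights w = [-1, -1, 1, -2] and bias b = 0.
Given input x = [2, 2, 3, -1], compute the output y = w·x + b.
y = 1

y = (-1)(2) + (-1)(2) + (1)(3) + (-2)(-1) + 0 = 1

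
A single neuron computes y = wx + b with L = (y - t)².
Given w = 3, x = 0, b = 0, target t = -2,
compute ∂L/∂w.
∂L/∂w = 0

y = wx + b = (3)(0) + 0 = 0
∂L/∂y = 2(y - t) = 2(0 - -2) = 4
∂y/∂w = x = 0
∂L/∂w = ∂L/∂y · ∂y/∂w = 4 × 0 = 0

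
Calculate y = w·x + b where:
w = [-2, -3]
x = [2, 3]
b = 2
y = -11

y = (-2)(2) + (-3)(3) + 2 = -11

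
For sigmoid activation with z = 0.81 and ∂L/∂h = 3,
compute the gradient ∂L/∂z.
∂L/∂z = 0.6393

σ(0.81) = 0.6921
σ'(0.81) = σ(0.81)(1 - σ(0.81)) = 0.6921 × 0.3079 = 0.2131
∂L/∂z = ∂L/∂h · σ'(z) = 3 × 0.2131 = 0.6393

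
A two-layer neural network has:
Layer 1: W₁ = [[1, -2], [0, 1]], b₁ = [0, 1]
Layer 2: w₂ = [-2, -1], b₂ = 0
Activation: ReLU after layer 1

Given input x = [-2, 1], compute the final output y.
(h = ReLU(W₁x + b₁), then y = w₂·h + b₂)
y = -2

Layer 1 pre-activation: z₁ = [-4, 2]
After ReLU: h = [0, 2]
Layer 2 output: y = -2×0 + -1×2 + 0 = -2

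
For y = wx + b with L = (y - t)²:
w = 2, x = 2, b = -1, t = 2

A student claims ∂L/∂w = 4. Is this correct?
Correct

y = (2)(2) + -1 = 3
∂L/∂y = 2(y - t) = 2(3 - 2) = 2
∂y/∂w = x = 2
∂L/∂w = 2 × 2 = 4

Claimed value: 4
Correct: The correct gradient is 4.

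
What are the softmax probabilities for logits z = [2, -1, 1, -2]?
p = [0.6964, 0.0347, 0.2562, 0.0128]

exp(z) = [7.389, 0.3679, 2.718, 0.1353]
Sum = 10.61
p = [0.6964, 0.0347, 0.2562, 0.0128]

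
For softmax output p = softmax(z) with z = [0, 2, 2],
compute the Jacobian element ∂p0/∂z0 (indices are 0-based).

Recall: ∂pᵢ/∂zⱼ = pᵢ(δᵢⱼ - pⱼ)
∂p0/∂z0 = 0.05936

p = softmax(z) = [0.06338, 0.4683, 0.4683]
p0 = 0.06338

∂p0/∂z0 = p0(1 - p0) = 0.06338 × (1 - 0.06338) = 0.05936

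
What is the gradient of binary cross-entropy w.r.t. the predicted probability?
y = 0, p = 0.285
∂L/∂p = 1.399

∂L/∂p = -y/p + (1-y)/(1-p) = 0 + 1/0.715 = 1.399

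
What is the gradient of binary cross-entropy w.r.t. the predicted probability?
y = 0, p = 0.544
∂L/∂p = 2.193

∂L/∂p = -y/p + (1-y)/(1-p) = 0 + 1/0.456 = 2.193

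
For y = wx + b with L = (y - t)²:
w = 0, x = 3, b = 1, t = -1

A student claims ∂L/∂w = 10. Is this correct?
Incorrect

y = (0)(3) + 1 = 1
∂L/∂y = 2(y - t) = 2(1 - -1) = 4
∂y/∂w = x = 3
∂L/∂w = 4 × 3 = 12

Claimed value: 10
Incorrect: The correct gradient is 12.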